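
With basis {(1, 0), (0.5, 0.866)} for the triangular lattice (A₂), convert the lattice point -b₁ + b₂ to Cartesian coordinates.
(-0.5, 0.866)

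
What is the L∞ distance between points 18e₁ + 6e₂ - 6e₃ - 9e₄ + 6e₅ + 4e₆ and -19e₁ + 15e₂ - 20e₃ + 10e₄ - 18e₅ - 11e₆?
37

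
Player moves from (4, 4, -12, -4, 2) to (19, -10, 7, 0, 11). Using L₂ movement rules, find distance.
29.6479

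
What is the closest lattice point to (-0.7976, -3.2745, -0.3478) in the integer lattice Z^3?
(-1, -3, 0)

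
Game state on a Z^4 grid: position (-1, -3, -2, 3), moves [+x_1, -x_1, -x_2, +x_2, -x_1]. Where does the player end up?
(-2, -3, -2, 3)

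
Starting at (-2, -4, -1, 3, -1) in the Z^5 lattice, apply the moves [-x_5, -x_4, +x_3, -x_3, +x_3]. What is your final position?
(-2, -4, 0, 2, -2)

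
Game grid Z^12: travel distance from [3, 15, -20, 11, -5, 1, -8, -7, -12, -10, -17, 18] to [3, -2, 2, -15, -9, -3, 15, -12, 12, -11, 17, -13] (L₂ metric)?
68.7677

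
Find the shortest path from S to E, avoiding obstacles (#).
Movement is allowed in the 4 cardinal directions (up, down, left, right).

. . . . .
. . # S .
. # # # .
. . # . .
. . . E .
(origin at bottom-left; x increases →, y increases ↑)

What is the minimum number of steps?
5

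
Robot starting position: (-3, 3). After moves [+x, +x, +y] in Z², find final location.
(-1, 4)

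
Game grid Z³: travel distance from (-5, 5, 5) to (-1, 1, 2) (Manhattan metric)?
11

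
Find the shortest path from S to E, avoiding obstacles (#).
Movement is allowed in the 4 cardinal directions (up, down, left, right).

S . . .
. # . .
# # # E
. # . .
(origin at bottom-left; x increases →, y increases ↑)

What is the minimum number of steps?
5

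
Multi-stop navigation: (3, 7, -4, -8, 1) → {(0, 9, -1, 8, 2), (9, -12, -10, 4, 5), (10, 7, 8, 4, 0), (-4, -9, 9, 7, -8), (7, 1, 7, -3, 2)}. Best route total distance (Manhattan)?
164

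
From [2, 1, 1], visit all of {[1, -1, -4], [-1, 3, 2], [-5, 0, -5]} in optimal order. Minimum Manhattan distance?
26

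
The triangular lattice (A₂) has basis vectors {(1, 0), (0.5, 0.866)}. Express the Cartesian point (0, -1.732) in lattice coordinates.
b₁ - 2b₂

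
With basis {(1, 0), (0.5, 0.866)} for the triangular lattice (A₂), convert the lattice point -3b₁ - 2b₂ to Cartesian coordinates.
(-4, -1.732)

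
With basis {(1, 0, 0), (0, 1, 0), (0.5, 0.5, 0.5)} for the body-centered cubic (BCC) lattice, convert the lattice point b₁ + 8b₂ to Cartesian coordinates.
(1, 8, 0)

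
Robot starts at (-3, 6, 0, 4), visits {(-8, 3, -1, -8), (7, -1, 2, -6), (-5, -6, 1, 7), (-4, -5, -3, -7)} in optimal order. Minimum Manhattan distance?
77
(one optimal route: (-3, 6, 0, 4) → (-5, -6, 1, 7) → (-4, -5, -3, -7) → (-8, 3, -1, -8) → (7, -1, 2, -6))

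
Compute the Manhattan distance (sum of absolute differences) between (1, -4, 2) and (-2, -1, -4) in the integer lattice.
12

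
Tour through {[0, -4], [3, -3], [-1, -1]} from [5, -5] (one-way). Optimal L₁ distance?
12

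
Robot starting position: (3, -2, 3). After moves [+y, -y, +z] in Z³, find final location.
(3, -2, 4)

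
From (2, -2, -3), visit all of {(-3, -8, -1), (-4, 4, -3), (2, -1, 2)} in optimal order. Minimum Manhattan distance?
36
(one optimal route: (2, -2, -3) → (2, -1, 2) → (-3, -8, -1) → (-4, 4, -3))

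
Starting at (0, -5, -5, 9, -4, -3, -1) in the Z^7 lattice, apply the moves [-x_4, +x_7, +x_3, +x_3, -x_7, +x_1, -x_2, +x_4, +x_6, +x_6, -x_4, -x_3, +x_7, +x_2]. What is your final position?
(1, -5, -4, 8, -4, -1, 0)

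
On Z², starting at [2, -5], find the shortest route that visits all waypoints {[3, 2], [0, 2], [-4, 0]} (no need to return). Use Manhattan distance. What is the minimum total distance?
17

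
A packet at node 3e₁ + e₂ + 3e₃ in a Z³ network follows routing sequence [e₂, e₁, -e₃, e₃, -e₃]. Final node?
(4, 2, 2)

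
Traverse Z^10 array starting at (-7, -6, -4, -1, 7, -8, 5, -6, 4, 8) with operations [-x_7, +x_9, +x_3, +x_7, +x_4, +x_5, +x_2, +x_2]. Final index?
(-7, -4, -3, 0, 8, -8, 5, -6, 5, 8)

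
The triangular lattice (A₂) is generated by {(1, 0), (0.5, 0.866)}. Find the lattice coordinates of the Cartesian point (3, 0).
3b₁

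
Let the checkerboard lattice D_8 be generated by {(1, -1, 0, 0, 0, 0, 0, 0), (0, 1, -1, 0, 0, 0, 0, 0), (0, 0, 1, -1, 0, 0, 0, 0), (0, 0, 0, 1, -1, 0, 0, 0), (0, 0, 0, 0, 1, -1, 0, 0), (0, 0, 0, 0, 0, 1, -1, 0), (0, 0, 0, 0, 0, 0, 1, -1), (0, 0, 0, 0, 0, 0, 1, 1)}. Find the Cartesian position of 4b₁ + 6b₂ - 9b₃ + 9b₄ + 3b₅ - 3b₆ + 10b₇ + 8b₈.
(4, 2, -15, 18, -6, -6, 21, -2)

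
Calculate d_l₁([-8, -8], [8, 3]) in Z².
27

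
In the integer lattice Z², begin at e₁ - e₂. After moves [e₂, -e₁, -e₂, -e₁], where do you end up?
(-1, -1)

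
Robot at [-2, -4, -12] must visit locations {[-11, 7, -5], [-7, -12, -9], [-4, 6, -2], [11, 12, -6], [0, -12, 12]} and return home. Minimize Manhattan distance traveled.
154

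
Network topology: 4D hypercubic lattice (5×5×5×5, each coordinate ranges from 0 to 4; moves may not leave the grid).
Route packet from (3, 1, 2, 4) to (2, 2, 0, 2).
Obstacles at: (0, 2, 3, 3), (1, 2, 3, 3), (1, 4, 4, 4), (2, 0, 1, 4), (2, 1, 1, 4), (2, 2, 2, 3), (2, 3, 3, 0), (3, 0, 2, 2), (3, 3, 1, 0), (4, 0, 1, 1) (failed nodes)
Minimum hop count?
6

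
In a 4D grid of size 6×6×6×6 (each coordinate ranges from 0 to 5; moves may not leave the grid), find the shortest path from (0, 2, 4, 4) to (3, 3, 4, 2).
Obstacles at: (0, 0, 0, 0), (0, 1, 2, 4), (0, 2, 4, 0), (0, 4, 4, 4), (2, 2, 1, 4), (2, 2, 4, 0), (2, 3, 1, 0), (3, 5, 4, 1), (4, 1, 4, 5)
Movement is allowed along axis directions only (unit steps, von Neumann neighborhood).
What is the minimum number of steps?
6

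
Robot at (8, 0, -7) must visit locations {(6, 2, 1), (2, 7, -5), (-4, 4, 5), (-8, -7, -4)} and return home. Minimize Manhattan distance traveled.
92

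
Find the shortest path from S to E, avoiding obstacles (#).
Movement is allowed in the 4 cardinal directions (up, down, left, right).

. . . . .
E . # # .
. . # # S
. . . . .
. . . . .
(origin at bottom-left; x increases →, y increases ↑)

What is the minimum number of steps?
7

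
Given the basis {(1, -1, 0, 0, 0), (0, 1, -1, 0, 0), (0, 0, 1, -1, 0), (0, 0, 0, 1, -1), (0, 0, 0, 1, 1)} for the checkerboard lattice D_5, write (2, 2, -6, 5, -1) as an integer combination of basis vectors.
2b₁ + 4b₂ - 2b₃ + 2b₄ + b₅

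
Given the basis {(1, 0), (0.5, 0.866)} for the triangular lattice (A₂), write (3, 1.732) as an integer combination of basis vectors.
2b₁ + 2b₂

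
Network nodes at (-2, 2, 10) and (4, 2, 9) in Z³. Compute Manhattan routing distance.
7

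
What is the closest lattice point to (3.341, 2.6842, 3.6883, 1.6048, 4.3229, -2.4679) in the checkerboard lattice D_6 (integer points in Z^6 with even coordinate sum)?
(3, 3, 4, 2, 4, -2)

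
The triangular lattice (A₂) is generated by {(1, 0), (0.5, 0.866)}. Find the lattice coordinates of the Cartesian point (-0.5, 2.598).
-2b₁ + 3b₂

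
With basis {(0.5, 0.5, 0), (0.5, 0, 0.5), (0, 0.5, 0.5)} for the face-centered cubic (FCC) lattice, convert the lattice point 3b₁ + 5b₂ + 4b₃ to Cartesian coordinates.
(4, 3.5, 4.5)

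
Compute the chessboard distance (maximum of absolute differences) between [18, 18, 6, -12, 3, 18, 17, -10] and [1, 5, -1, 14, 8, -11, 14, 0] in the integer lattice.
29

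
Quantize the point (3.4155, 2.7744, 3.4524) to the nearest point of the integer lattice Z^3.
(3, 3, 3)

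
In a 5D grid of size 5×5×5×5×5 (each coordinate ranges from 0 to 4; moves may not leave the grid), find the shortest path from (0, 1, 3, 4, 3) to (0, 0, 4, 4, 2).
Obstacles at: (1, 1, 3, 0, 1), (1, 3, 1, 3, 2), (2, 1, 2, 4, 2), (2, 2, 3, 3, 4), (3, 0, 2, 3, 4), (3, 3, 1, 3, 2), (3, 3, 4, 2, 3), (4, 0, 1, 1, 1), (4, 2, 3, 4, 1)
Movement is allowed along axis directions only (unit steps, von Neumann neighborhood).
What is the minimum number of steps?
3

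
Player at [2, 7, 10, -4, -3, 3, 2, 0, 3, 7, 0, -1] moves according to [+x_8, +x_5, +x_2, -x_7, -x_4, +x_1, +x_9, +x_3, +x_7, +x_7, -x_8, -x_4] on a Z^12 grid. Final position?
(3, 8, 11, -6, -2, 3, 3, 0, 4, 7, 0, -1)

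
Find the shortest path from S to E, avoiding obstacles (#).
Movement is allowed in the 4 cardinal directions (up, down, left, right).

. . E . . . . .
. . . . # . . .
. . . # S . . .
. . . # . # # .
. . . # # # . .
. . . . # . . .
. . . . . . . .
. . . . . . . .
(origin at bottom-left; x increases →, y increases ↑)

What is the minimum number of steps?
6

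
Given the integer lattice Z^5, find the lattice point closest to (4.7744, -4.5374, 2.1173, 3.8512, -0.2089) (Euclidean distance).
(5, -5, 2, 4, 0)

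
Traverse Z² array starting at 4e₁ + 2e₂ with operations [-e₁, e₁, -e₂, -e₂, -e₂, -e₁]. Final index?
(3, -1)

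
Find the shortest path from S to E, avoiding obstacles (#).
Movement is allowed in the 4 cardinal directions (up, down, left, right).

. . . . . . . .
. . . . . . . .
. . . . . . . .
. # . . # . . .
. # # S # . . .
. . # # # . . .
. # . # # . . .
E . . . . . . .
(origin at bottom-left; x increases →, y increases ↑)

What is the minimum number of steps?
10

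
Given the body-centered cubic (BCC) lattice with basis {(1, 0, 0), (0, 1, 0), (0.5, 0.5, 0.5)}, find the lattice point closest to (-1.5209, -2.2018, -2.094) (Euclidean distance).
(-1.5, -2.5, -2.5)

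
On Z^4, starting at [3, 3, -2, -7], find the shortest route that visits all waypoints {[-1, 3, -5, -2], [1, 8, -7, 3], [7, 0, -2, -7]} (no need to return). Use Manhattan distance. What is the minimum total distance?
40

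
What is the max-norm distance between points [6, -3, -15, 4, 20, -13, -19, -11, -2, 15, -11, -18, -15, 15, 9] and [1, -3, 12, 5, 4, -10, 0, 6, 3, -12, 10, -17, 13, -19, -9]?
34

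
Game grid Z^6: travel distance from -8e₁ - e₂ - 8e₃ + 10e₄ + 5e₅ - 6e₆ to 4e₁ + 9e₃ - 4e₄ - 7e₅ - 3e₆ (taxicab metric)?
59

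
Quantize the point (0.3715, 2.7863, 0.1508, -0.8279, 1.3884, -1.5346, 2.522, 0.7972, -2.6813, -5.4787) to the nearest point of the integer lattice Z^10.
(0, 3, 0, -1, 1, -2, 3, 1, -3, -5)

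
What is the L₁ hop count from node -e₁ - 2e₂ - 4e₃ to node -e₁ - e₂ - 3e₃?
2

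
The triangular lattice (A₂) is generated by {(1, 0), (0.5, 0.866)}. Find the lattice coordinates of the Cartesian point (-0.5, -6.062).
3b₁ - 7b₂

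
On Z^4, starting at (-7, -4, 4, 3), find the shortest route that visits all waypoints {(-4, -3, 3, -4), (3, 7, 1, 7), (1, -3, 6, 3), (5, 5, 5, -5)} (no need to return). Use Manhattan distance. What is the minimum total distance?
66
(one optimal route: (-7, -4, 4, 3) → (1, -3, 6, 3) → (-4, -3, 3, -4) → (5, 5, 5, -5) → (3, 7, 1, 7))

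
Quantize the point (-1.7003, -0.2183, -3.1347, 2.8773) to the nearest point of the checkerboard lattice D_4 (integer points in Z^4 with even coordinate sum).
(-2, 0, -3, 3)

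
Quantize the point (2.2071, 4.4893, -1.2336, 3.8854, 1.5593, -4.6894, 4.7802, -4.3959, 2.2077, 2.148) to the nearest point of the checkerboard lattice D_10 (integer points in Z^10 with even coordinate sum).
(2, 5, -1, 4, 2, -5, 5, -4, 2, 2)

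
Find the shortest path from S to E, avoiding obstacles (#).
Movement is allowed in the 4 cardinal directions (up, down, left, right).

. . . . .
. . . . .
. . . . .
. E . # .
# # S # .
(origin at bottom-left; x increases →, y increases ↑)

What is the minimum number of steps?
2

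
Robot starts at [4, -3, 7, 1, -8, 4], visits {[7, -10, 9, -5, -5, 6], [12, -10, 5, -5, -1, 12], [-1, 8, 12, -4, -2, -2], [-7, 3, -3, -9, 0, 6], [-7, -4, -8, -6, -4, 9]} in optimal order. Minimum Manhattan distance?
150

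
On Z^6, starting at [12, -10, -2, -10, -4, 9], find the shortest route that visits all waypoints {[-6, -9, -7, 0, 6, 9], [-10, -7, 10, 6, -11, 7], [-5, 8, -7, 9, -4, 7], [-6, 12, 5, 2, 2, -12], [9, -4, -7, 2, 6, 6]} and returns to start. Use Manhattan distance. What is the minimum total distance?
278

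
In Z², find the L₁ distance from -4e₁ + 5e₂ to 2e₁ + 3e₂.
8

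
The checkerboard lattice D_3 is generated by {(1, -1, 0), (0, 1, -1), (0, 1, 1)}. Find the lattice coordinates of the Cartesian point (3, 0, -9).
3b₁ + 6b₂ - 3b₃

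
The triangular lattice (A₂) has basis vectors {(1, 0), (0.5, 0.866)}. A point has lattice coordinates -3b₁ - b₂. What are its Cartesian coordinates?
(-3.5, -0.866)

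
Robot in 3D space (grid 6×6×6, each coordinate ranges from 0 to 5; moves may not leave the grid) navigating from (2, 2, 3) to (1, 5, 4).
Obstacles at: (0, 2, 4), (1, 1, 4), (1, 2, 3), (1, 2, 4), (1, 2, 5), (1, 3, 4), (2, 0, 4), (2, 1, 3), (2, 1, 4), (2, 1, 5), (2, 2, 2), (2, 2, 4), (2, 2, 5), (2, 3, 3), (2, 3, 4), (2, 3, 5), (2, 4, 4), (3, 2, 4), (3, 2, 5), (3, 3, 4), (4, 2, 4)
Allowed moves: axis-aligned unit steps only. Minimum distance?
7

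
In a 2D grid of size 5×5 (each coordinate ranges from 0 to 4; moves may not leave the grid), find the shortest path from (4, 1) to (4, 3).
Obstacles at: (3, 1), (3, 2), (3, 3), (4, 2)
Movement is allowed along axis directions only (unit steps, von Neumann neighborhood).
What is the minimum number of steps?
10
(one shortest path: (4, 1) → (4, 0) → (3, 0) → (2, 0) → (2, 1) → (2, 2) → (2, 3) → (2, 4) → (3, 4) → (4, 4) → (4, 3))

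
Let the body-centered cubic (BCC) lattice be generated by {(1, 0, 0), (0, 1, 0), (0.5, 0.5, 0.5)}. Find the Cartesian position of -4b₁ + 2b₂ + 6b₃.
(-1, 5, 3)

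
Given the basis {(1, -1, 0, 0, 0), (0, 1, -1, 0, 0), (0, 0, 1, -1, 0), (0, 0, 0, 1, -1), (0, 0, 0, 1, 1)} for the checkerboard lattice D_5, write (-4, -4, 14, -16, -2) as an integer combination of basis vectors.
-4b₁ - 8b₂ + 6b₃ - 4b₄ - 6b₅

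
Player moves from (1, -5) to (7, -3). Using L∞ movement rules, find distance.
6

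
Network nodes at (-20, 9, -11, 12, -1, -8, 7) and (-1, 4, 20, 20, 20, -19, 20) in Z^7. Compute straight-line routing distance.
46.2817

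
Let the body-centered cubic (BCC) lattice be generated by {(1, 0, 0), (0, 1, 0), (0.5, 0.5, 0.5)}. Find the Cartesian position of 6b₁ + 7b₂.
(6, 7, 0)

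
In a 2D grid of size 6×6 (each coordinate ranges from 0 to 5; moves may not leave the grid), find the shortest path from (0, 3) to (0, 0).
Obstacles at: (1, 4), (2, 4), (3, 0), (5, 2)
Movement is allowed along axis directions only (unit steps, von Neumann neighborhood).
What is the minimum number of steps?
3
(one shortest path: (0, 3) → (0, 2) → (0, 1) → (0, 0))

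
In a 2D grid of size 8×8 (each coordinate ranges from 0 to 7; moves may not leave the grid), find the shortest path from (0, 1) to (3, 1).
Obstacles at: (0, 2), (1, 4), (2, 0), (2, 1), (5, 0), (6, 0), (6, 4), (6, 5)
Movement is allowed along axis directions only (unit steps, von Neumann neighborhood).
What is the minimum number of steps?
5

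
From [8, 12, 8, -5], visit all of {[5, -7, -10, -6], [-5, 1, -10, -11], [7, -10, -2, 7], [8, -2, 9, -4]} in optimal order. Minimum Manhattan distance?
96
(one optimal route: (8, 12, 8, -5) → (8, -2, 9, -4) → (7, -10, -2, 7) → (5, -7, -10, -6) → (-5, 1, -10, -11))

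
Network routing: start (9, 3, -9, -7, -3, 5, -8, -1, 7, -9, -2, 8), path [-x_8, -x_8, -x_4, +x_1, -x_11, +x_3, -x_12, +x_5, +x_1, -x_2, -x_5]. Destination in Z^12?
(11, 2, -8, -8, -3, 5, -8, -3, 7, -9, -3, 7)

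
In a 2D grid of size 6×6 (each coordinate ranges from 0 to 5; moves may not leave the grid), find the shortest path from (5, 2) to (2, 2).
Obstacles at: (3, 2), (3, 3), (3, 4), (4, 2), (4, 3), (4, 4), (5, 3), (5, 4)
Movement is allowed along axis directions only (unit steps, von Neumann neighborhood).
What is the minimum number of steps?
5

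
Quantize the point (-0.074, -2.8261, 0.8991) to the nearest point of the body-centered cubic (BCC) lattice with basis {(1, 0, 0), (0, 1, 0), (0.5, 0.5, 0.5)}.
(0, -3, 1)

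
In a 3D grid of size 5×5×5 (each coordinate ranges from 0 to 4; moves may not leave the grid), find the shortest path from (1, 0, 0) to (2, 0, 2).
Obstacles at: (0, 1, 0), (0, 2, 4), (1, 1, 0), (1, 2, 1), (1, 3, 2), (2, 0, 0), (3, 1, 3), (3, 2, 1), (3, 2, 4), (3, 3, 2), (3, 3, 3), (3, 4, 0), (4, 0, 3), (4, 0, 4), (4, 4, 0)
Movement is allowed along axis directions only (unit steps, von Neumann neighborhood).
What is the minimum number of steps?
3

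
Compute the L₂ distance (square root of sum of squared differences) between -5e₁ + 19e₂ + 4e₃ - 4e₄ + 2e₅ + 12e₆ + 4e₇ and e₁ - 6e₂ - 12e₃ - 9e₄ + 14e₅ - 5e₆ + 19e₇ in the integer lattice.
40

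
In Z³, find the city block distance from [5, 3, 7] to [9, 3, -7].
18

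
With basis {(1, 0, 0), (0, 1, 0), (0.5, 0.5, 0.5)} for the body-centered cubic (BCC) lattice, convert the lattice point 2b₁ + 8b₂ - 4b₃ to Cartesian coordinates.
(0, 6, -2)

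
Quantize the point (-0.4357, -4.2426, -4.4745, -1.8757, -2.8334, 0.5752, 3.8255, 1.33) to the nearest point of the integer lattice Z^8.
(0, -4, -4, -2, -3, 1, 4, 1)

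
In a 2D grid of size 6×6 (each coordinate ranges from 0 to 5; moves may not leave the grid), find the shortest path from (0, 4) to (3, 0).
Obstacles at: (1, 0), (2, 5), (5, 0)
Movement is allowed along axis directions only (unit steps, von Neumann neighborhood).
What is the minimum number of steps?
7
(one shortest path: (0, 4) → (1, 4) → (2, 4) → (3, 4) → (3, 3) → (3, 2) → (3, 1) → (3, 0))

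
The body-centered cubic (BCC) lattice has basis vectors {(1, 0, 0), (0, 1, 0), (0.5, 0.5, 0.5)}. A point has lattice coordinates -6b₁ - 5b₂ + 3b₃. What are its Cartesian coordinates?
(-4.5, -3.5, 1.5)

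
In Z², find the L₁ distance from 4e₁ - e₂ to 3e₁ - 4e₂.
4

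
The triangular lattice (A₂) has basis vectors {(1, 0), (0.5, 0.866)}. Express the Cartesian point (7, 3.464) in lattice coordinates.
5b₁ + 4b₂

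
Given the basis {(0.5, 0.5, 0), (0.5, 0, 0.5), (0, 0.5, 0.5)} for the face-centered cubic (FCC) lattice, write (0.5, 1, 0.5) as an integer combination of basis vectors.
b₁ + b₃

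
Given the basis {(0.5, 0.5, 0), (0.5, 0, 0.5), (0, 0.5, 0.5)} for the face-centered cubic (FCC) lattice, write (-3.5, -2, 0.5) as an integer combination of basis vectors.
-6b₁ - b₂ + 2b₃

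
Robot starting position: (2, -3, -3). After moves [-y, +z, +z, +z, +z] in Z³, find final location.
(2, -4, 1)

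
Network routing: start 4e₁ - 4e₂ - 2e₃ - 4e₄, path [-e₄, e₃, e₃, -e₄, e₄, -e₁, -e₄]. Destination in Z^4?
(3, -4, 0, -6)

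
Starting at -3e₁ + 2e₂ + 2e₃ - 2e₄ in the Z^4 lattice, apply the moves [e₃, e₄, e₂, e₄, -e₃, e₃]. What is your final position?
(-3, 3, 3, 0)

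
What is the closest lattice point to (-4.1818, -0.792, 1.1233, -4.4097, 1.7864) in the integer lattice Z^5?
(-4, -1, 1, -4, 2)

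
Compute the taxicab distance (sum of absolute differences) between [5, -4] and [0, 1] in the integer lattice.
10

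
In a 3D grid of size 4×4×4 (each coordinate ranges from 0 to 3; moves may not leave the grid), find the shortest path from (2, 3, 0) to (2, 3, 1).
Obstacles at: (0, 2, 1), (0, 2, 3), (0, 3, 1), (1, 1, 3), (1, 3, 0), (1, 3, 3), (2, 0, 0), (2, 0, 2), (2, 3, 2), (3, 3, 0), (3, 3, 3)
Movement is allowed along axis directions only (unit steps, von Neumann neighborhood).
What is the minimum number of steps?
1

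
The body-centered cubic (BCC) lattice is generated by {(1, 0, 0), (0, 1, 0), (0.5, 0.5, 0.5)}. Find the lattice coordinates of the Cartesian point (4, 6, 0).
4b₁ + 6b₂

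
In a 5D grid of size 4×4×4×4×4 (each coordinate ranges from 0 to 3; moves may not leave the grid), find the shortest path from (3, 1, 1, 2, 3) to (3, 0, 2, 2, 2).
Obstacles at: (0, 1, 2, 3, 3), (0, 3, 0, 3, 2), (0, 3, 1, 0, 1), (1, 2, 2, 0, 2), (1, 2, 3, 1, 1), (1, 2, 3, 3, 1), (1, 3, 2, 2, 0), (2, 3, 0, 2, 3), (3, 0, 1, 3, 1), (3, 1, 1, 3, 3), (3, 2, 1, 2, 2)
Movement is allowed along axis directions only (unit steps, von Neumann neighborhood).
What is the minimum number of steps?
3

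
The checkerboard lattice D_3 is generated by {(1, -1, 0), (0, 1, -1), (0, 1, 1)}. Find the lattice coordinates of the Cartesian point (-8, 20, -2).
-8b₁ + 7b₂ + 5b₃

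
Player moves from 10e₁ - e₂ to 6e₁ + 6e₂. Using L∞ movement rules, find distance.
7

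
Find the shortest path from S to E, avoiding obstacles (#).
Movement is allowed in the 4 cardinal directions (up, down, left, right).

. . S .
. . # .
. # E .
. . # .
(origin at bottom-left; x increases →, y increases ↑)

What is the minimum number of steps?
4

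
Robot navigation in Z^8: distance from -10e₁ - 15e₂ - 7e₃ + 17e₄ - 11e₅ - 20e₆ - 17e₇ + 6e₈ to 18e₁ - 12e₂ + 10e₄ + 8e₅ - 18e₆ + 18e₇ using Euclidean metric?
50.1697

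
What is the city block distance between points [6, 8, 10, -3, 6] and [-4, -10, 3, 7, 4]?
47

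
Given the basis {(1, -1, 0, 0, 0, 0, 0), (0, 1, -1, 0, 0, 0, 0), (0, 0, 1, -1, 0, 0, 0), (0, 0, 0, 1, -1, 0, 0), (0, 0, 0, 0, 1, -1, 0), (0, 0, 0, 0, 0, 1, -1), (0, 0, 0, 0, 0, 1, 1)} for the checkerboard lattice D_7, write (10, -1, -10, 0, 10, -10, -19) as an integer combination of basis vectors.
10b₁ + 9b₂ - b₃ - b₄ + 9b₅ + 9b₆ - 10b₇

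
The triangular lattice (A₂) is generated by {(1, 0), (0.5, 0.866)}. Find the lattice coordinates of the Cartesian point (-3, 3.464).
-5b₁ + 4b₂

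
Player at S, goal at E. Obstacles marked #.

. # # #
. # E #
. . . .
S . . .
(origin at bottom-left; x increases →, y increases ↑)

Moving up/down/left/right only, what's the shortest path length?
4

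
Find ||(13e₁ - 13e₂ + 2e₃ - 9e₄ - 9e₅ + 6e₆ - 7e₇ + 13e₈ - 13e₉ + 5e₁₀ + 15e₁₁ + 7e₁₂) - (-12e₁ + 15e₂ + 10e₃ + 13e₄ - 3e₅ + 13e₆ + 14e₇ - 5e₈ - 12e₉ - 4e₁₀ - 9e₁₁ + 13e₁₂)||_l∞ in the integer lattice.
28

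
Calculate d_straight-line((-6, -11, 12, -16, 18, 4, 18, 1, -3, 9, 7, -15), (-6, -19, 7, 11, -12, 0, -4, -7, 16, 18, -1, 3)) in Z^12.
55.7853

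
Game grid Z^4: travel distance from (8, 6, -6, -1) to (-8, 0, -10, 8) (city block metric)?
35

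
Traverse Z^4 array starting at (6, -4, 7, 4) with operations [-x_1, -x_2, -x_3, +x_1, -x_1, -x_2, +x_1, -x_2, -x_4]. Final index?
(6, -7, 6, 3)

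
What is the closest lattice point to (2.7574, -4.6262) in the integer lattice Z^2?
(3, -5)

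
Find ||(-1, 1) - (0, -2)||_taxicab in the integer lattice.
4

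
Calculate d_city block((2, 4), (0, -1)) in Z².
7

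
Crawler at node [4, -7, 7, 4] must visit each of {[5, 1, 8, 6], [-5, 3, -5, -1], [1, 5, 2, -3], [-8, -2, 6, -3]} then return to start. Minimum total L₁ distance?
98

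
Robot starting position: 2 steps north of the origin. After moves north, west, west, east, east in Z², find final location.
(0, 3)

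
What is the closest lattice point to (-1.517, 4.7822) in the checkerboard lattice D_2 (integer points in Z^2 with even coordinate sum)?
(-1, 5)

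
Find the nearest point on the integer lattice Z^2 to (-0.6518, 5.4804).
(-1, 5)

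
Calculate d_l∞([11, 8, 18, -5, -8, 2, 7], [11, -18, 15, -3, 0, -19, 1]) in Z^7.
26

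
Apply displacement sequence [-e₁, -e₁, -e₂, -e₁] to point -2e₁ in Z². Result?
(-5, -1)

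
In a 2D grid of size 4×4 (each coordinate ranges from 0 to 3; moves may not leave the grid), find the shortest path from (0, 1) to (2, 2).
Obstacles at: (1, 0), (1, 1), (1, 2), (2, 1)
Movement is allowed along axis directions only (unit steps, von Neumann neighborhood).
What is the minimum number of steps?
5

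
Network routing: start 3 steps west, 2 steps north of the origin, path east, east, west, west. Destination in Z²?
(-3, 2)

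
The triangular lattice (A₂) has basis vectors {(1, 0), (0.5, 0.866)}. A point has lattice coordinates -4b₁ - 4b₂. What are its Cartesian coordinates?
(-6, -3.464)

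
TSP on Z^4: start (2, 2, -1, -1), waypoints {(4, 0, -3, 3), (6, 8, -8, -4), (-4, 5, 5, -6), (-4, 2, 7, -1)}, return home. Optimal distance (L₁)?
84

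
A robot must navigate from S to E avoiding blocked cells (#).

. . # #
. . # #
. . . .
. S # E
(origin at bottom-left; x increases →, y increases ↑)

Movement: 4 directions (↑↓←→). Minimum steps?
4
(one shortest path: (1, 0) → (1, 1) → (2, 1) → (3, 1) → (3, 0))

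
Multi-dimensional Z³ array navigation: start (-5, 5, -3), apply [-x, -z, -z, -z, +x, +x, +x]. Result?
(-3, 5, -6)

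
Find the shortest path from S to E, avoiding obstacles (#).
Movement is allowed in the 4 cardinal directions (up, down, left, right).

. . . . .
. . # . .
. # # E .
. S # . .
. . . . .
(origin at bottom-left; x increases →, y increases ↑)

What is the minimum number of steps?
5
(one shortest path: (1, 1) → (1, 0) → (2, 0) → (3, 0) → (3, 1) → (3, 2))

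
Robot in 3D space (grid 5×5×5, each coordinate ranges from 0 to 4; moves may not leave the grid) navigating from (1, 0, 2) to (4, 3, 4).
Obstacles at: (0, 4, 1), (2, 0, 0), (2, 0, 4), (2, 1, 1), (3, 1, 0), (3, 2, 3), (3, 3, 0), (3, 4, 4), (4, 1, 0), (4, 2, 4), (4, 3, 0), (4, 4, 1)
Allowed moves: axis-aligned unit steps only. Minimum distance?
8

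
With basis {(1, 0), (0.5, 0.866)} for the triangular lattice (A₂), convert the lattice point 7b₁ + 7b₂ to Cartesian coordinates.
(10.5, 6.062)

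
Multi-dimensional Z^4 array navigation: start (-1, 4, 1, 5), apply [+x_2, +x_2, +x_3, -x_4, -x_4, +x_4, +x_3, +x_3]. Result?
(-1, 6, 4, 4)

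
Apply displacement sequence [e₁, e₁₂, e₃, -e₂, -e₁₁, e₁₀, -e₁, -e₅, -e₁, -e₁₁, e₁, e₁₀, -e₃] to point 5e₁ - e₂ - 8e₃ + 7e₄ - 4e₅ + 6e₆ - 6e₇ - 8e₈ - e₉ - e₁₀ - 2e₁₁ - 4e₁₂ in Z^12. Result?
(5, -2, -8, 7, -5, 6, -6, -8, -1, 1, -4, -3)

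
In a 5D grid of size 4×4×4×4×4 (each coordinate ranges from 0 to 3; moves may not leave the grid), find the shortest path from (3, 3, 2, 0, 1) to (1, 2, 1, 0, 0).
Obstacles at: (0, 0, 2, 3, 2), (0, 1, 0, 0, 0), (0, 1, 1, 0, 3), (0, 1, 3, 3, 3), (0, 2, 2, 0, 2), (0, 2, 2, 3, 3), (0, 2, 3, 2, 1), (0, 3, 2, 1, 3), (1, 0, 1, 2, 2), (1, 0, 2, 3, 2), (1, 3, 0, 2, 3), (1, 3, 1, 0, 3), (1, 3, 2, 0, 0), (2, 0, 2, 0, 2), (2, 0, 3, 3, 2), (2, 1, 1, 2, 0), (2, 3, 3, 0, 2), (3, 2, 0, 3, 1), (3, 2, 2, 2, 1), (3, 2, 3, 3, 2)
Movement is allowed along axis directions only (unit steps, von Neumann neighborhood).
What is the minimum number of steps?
5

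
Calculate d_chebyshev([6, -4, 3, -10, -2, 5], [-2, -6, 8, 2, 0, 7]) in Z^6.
12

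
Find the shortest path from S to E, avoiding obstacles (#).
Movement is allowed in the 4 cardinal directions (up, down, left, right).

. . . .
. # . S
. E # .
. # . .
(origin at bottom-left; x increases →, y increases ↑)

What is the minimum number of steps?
7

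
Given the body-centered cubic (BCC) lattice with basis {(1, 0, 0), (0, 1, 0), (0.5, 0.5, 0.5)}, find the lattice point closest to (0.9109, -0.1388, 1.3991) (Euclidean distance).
(1, 0, 1)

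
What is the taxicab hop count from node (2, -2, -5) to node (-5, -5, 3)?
18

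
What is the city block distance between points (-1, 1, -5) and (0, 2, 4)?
11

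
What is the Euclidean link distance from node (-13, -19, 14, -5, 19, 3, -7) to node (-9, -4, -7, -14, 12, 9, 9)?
33.2265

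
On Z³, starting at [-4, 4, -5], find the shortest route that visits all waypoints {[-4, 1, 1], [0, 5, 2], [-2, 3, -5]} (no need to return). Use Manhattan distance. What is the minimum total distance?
22
(one optimal route: (-4, 4, -5) → (-2, 3, -5) → (-4, 1, 1) → (0, 5, 2))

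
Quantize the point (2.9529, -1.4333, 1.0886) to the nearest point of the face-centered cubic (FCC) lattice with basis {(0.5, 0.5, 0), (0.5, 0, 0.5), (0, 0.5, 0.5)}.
(3, -1.5, 1.5)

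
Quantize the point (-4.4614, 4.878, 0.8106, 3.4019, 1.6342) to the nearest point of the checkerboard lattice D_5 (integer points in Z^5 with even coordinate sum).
(-5, 5, 1, 3, 2)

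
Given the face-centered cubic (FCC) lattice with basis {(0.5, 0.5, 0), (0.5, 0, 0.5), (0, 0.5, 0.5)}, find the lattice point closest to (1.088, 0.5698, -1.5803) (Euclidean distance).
(1, 0.5, -1.5)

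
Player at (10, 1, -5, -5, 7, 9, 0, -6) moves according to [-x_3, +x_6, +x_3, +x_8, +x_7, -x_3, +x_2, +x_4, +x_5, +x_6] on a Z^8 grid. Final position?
(10, 2, -6, -4, 8, 11, 1, -5)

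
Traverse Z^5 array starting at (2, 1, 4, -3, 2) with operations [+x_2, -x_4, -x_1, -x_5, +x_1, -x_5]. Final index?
(2, 2, 4, -4, 0)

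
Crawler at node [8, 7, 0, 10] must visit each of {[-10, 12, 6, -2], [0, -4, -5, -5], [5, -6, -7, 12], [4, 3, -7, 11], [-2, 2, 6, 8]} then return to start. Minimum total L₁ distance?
144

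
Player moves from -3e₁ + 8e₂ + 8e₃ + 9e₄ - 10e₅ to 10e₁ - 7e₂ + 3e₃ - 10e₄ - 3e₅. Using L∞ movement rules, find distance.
19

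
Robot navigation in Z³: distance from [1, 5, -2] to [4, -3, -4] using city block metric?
13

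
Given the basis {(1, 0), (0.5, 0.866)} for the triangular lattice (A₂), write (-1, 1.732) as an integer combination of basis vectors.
-2b₁ + 2b₂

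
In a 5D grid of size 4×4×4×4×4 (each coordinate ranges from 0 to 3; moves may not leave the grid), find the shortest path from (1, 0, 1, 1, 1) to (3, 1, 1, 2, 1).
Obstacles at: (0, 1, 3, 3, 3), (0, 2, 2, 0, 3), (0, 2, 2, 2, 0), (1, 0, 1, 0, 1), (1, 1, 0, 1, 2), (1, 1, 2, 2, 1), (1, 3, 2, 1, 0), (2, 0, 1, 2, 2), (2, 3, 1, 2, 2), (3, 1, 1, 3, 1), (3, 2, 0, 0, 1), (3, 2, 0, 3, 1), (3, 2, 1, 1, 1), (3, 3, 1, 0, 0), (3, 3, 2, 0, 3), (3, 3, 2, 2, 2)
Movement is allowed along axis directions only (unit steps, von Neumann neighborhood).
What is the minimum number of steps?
4
(one shortest path: (1, 0, 1, 1, 1) → (2, 0, 1, 1, 1) → (3, 0, 1, 1, 1) → (3, 1, 1, 1, 1) → (3, 1, 1, 2, 1))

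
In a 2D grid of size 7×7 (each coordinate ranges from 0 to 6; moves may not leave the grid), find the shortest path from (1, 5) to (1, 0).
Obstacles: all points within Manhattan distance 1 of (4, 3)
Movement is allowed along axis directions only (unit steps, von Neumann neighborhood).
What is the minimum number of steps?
5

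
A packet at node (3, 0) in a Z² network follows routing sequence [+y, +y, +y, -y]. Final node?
(3, 2)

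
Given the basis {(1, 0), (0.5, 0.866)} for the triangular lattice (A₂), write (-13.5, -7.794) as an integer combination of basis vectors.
-9b₁ - 9b₂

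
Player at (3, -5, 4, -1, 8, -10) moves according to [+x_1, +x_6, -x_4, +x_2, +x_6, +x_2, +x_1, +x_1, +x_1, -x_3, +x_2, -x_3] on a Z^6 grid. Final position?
(7, -2, 2, -2, 8, -8)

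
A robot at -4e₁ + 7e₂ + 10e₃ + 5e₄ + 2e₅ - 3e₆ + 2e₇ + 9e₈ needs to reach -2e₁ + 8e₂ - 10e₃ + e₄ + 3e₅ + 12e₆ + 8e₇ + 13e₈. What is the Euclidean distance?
26.4386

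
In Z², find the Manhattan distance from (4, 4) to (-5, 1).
12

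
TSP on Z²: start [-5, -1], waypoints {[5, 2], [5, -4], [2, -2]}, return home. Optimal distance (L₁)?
32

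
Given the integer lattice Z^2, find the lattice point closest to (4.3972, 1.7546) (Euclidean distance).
(4, 2)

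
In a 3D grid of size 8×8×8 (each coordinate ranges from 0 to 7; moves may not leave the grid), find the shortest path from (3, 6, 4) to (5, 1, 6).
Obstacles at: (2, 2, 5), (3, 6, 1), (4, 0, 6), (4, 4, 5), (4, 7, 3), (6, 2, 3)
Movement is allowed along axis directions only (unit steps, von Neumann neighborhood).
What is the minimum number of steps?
9
(one shortest path: (3, 6, 4) → (4, 6, 4) → (5, 6, 4) → (5, 5, 4) → (5, 4, 4) → (5, 3, 4) → (5, 2, 4) → (5, 1, 4) → (5, 1, 5) → (5, 1, 6))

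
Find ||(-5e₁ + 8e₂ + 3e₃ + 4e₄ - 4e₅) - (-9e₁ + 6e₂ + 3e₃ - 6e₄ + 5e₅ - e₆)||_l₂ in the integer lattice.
14.2127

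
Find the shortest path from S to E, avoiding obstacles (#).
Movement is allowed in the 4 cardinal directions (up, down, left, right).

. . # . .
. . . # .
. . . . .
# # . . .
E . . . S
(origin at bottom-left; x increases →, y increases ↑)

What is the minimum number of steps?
4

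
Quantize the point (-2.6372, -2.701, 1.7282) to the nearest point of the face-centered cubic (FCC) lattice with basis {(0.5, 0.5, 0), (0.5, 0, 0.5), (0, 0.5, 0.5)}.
(-2.5, -2.5, 2)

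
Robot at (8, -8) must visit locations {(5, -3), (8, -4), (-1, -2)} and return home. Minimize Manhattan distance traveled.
30
(one optimal route: (8, -8) → (5, -3) → (-1, -2) → (8, -4) → (8, -8))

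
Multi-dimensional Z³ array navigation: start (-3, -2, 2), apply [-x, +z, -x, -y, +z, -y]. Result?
(-5, -4, 4)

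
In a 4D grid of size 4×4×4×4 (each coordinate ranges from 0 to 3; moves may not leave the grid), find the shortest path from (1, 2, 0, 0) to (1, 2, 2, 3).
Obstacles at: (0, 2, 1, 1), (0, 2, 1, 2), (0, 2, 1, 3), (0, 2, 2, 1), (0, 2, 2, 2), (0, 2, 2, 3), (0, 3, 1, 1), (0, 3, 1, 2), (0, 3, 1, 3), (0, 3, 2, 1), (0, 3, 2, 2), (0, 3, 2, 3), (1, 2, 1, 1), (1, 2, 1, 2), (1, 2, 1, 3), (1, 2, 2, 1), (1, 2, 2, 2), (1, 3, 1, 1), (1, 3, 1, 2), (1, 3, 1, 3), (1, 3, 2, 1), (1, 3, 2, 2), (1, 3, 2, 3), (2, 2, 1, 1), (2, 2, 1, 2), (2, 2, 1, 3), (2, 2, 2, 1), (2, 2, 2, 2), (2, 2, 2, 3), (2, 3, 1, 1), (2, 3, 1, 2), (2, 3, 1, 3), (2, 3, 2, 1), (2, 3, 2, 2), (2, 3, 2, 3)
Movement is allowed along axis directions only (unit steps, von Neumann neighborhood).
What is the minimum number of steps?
7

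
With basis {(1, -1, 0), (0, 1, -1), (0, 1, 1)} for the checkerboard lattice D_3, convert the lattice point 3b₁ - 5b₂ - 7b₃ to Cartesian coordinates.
(3, -15, -2)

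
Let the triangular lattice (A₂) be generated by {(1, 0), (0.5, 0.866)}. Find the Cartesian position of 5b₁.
(5, 0)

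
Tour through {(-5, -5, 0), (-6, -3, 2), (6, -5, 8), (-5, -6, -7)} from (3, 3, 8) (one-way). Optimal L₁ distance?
44
(one optimal route: (3, 3, 8) → (6, -5, 8) → (-6, -3, 2) → (-5, -5, 0) → (-5, -6, -7))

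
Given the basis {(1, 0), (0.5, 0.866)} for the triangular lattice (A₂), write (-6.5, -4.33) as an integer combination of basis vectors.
-4b₁ - 5b₂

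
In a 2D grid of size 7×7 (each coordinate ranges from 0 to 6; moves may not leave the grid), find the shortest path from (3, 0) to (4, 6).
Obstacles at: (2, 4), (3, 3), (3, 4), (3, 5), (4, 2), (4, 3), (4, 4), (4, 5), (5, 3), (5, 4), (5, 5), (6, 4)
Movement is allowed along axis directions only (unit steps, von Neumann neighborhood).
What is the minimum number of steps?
11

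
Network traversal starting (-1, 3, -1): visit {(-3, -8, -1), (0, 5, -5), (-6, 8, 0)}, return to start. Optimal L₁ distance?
54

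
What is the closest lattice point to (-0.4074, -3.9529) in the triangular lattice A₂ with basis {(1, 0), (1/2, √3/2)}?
(-0.5, -4.33)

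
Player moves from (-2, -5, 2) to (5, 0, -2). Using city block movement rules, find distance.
16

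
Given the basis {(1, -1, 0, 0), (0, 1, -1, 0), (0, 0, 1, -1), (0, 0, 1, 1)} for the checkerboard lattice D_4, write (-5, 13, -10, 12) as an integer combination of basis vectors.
-5b₁ + 8b₂ - 7b₃ + 5b₄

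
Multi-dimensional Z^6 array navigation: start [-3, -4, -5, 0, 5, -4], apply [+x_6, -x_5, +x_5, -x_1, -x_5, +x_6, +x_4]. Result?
(-4, -4, -5, 1, 4, -2)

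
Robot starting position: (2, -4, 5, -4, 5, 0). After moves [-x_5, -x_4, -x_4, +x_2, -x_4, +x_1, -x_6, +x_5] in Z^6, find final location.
(3, -3, 5, -7, 5, -1)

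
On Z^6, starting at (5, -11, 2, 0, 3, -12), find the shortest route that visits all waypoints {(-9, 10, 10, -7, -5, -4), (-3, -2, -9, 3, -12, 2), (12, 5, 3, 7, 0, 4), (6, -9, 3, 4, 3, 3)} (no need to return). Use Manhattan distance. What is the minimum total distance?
162
(one optimal route: (5, -11, 2, 0, 3, -12) → (6, -9, 3, 4, 3, 3) → (12, 5, 3, 7, 0, 4) → (-3, -2, -9, 3, -12, 2) → (-9, 10, 10, -7, -5, -4))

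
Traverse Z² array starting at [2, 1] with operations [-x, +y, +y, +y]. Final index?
(1, 4)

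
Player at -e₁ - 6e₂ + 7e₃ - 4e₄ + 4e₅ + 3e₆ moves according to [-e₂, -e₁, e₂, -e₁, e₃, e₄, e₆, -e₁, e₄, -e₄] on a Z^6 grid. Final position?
(-4, -6, 8, -3, 4, 4)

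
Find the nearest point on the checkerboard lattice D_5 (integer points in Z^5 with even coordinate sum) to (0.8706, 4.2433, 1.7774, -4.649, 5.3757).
(1, 4, 2, -5, 6)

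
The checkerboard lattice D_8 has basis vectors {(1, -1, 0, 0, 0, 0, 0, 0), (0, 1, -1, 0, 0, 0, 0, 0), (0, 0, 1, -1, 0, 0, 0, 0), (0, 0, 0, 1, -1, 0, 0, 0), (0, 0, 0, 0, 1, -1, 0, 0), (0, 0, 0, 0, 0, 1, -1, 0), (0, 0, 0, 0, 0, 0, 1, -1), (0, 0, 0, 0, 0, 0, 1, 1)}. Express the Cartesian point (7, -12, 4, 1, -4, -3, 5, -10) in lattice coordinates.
7b₁ - 5b₂ - b₃ - 4b₅ - 7b₆ + 4b₇ - 6b₈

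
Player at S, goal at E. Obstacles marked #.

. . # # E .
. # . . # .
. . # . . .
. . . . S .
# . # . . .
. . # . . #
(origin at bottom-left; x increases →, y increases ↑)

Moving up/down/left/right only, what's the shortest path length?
5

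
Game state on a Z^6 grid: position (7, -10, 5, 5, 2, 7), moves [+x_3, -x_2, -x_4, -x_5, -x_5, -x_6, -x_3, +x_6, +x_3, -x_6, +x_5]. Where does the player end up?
(7, -11, 6, 4, 1, 6)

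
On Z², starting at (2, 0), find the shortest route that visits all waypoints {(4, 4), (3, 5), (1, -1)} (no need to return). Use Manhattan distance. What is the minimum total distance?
12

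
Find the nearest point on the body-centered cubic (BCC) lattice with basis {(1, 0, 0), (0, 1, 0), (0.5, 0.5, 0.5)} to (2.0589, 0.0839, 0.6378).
(2, 0, 1)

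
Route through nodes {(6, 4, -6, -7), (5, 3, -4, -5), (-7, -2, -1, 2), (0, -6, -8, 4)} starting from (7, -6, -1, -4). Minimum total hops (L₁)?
70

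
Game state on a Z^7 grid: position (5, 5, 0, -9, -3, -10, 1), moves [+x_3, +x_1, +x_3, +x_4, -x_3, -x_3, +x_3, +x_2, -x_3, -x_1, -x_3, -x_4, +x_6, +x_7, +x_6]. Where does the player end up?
(5, 6, -1, -9, -3, -8, 2)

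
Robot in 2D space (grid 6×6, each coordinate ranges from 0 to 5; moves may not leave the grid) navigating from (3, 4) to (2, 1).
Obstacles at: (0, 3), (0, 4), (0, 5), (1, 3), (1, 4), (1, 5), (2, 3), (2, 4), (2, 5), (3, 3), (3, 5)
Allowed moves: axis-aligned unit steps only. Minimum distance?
6
(one shortest path: (3, 4) → (4, 4) → (4, 3) → (4, 2) → (3, 2) → (2, 2) → (2, 1))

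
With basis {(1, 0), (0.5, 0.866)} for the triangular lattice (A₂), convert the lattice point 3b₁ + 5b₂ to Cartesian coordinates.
(5.5, 4.33)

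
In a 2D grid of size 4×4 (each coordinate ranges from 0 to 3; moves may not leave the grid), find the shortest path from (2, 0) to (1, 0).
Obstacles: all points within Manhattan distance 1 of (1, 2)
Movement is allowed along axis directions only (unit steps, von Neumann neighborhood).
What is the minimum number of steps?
1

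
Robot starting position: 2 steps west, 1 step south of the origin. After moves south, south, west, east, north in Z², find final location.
(-2, -2)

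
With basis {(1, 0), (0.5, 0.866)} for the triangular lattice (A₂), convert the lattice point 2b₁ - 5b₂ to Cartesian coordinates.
(-0.5, -4.33)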